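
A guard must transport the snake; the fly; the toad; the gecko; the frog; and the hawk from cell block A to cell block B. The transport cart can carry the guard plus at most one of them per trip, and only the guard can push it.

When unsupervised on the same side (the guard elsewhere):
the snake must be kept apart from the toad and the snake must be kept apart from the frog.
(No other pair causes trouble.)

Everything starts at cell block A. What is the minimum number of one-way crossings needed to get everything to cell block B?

13

Counting alone: the guard can take at most 1 across per trip to cell block B, so moving all 6 needs at least 6 loaded trips out, with a return between consecutive ones — at least 11 crossings.
The safety rule pushes this higher. Following every safe sequence of crossings, the most of the 6 that can be at cell block B as the transport cart arrives there on crossing 11 is 5 — never all 6.
So no plan with fewer than 13 crossings exists, and this one achieves 13:
1. Guard goes to cell block B with the snake.  [cell block A: the fly, the frog, the gecko, the hawk, the toad | cell block B: the snake]
2. Guard goes back to cell block A alone.  [cell block A: the fly, the frog, the gecko, the hawk, the toad | cell block B: the snake]
3. Guard goes to cell block B with the fly.  [cell block A: the frog, the gecko, the hawk, the toad | cell block B: the fly, the snake]
4. Guard goes back to cell block A alone.  [cell block A: the frog, the gecko, the hawk, the toad | cell block B: the fly, the snake]
5. Guard goes to cell block B with the toad.  [cell block A: the frog, the gecko, the hawk | cell block B: the fly, the snake, the toad]
6. Guard goes back to cell block A with the snake.  [cell block A: the frog, the gecko, the hawk, the snake | cell block B: the fly, the toad]
7. Guard goes to cell block B with the frog.  [cell block A: the gecko, the hawk, the snake | cell block B: the fly, the frog, the toad]
8. Guard goes back to cell block A alone.  [cell block A: the gecko, the hawk, the snake | cell block B: the fly, the frog, the toad]
9. Guard goes to cell block B with the gecko.  [cell block A: the hawk, the snake | cell block B: the fly, the frog, the gecko, the toad]
10. Guard goes back to cell block A alone.  [cell block A: the hawk, the snake | cell block B: the fly, the frog, the gecko, the toad]
11. Guard goes to cell block B with the hawk.  [cell block A: the snake | cell block B: the fly, the frog, the gecko, the hawk, the toad]
12. Guard goes back to cell block A alone.  [cell block A: the snake | cell block B: the fly, the frog, the gecko, the hawk, the toad]
13. Guard goes to cell block B with the snake.  [cell block A: — | cell block B: the fly, the frog, the gecko, the hawk, the snake, the toad]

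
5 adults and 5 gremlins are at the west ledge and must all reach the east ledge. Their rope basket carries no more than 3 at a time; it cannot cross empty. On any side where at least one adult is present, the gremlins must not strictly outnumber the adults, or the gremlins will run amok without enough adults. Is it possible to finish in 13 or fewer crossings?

Yes

Yes — this plan uses 11 crossings (≤ 13):
1. 2 gremlins → the east ledge.  (the west ledge: 5A 3G; the east ledge: 0A 2G)
2. 1 gremlin ← the west ledge.  (the west ledge: 5A 4G; the east ledge: 0A 1G)
3. 3 gremlins → the east ledge.  (the west ledge: 5A 1G; the east ledge: 0A 4G)
4. 1 gremlin ← the west ledge.  (the west ledge: 5A 2G; the east ledge: 0A 3G)
5. 3 adults → the east ledge.  (the west ledge: 2A 2G; the east ledge: 3A 3G)
6. 1 adult and 1 gremlin ← the west ledge.  (the west ledge: 3A 3G; the east ledge: 2A 2G)
7. 3 adults → the east ledge.  (the west ledge: 0A 3G; the east ledge: 5A 2G)
8. 1 gremlin ← the west ledge.  (the west ledge: 0A 4G; the east ledge: 5A 1G)
9. 2 gremlins → the east ledge.  (the west ledge: 0A 2G; the east ledge: 5A 3G)
10. 1 gremlin ← the west ledge.  (the west ledge: 0A 3G; the east ledge: 5A 2G)
11. 3 gremlins → the east ledge.  (the west ledge: 0A 0G; the east ledge: 5A 5G)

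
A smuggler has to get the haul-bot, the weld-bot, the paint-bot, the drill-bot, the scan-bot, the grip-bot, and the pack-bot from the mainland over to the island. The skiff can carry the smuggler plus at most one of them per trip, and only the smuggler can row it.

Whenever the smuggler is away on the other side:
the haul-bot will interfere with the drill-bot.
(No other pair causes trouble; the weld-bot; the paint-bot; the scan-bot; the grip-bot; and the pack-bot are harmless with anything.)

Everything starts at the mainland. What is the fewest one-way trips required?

Counting alone: the smuggler can take at most 1 across per trip to the island, so moving all 7 needs at least 7 loaded trips out, with a return between consecutive ones — at least 13 crossings.
The plan below uses exactly 13 crossings, so it is optimal:
1. Smuggler goes to the island with the haul-bot.  [the mainland: the drill-bot, the grip-bot, the pack-bot, the paint-bot, the scan-bot, the weld-bot | the island: the haul-bot]
2. Smuggler goes back to the mainland alone.  [the mainland: the drill-bot, the grip-bot, the pack-bot, the paint-bot, the scan-bot, the weld-bot | the island: the haul-bot]
3. Smuggler goes to the island with the weld-bot.  [the mainland: the drill-bot, the grip-bot, the pack-bot, the paint-bot, the scan-bot | the island: the haul-bot, the weld-bot]
4. Smuggler goes back to the mainland alone.  [the mainland: the drill-bot, the grip-bot, the pack-bot, the paint-bot, the scan-bot | the island: the haul-bot, the weld-bot]
5. Smuggler goes to the island with the paint-bot.  [the mainland: the drill-bot, the grip-bot, the pack-bot, the scan-bot | the island: the haul-bot, the paint-bot, the weld-bot]
6. Smuggler goes back to the mainland alone.  [the mainland: the drill-bot, the grip-bot, the pack-bot, the scan-bot | the island: the haul-bot, the paint-bot, the weld-bot]
7. Smuggler goes to the island with the scan-bot.  [the mainland: the drill-bot, the grip-bot, the pack-bot | the island: the haul-bot, the paint-bot, the scan-bot, the weld-bot]
8. Smuggler goes back to the mainland alone.  [the mainland: the drill-bot, the grip-bot, the pack-bot | the island: the haul-bot, the paint-bot, the scan-bot, the weld-bot]
9. Smuggler goes to the island with the grip-bot.  [the mainland: the drill-bot, the pack-bot | the island: the grip-bot, the haul-bot, the paint-bot, the scan-bot, the weld-bot]
10. Smuggler goes back to the mainland alone.  [the mainland: the drill-bot, the pack-bot | the island: the grip-bot, the haul-bot, the paint-bot, the scan-bot, the weld-bot]
11. Smuggler goes to the island with the pack-bot.  [the mainland: the drill-bot | the island: the grip-bot, the haul-bot, the pack-bot, the paint-bot, the scan-bot, the weld-bot]
12. Smuggler goes back to the mainland alone.  [the mainland: the drill-bot | the island: the grip-bot, the haul-bot, the pack-bot, the paint-bot, the scan-bot, the weld-bot]
13. Smuggler goes to the island with the drill-bot.  [the mainland: — | the island: the drill-bot, the grip-bot, the haul-bot, the pack-bot, the paint-bot, the scan-bot, the weld-bot]

13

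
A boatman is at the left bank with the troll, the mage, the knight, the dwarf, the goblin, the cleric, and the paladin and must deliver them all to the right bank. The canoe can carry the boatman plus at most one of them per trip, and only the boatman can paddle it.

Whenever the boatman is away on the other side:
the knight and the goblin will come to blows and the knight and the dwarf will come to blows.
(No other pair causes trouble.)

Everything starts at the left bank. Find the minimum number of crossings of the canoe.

Counting alone: the boatman can take at most 1 across per trip to the right bank, so moving all 7 needs at least 7 loaded trips out, with a return between consecutive ones — at least 13 crossings.
The safety rule pushes this higher. Following every safe sequence of crossings, the most of the 7 that can be at the right bank as the canoe arrives there on crossing 13 is 6 — never all 7.
So no plan with fewer than 15 crossings exists, and this one achieves 15:
1. Boatman goes to the right bank with the knight.  [the left bank: the cleric, the dwarf, the goblin, the mage, the paladin, the troll | the right bank: the knight]
2. Boatman goes back to the left bank alone.  [the left bank: the cleric, the dwarf, the goblin, the mage, the paladin, the troll | the right bank: the knight]
3. Boatman goes to the right bank with the troll.  [the left bank: the cleric, the dwarf, the goblin, the mage, the paladin | the right bank: the knight, the troll]
4. Boatman goes back to the left bank alone.  [the left bank: the cleric, the dwarf, the goblin, the mage, the paladin | the right bank: the knight, the troll]
5. Boatman goes to the right bank with the mage.  [the left bank: the cleric, the dwarf, the goblin, the paladin | the right bank: the knight, the mage, the troll]
6. Boatman goes back to the left bank alone.  [the left bank: the cleric, the dwarf, the goblin, the paladin | the right bank: the knight, the mage, the troll]
7. Boatman goes to the right bank with the dwarf.  [the left bank: the cleric, the goblin, the paladin | the right bank: the dwarf, the knight, the mage, the troll]
8. Boatman goes back to the left bank with the knight.  [the left bank: the cleric, the goblin, the knight, the paladin | the right bank: the dwarf, the mage, the troll]
9. Boatman goes to the right bank with the goblin.  [the left bank: the cleric, the knight, the paladin | the right bank: the dwarf, the goblin, the mage, the troll]
10. Boatman goes back to the left bank alone.  [the left bank: the cleric, the knight, the paladin | the right bank: the dwarf, the goblin, the mage, the troll]
11. Boatman goes to the right bank with the cleric.  [the left bank: the knight, the paladin | the right bank: the cleric, the dwarf, the goblin, the mage, the troll]
12. Boatman goes back to the left bank alone.  [the left bank: the knight, the paladin | the right bank: the cleric, the dwarf, the goblin, the mage, the troll]
13. Boatman goes to the right bank with the paladin.  [the left bank: the knight | the right bank: the cleric, the dwarf, the goblin, the mage, the paladin, the troll]
14. Boatman goes back to the left bank alone.  [the left bank: the knight | the right bank: the cleric, the dwarf, the goblin, the mage, the paladin, the troll]
15. Boatman goes to the right bank with the knight.  [the left bank: — | the right bank: the cleric, the dwarf, the goblin, the knight, the mage, the paladin, the troll]

15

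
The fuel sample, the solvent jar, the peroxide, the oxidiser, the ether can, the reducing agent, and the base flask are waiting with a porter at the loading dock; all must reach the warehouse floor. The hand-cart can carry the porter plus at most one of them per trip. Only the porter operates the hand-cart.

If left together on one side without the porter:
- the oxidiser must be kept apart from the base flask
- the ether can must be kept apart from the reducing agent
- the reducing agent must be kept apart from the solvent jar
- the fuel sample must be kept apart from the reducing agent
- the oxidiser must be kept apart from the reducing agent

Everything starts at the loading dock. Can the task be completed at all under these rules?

Whatever the first load, the items left behind include a forbidden pair without the porter. No opening move is safe, so no plan exists.

No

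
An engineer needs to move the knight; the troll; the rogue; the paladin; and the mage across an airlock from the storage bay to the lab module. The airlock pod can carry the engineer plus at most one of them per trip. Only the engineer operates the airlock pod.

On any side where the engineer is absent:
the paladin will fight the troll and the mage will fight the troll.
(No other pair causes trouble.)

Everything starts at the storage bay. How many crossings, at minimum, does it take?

Counting alone: the engineer can take at most 1 across per trip to the lab module, so moving all 5 needs at least 5 loaded trips out, with a return between consecutive ones — at least 9 crossings.
The safety rule pushes this higher. Following every safe sequence of crossings, the most of the 5 that can be at the lab module as the airlock pod arrives there on crossing 9 is 4 — never all 5.
So no plan with fewer than 11 crossings exists, and this one achieves 11:
1. Engineer goes to the lab module with the troll.  [the storage bay: the knight, the mage, the paladin, the rogue | the lab module: the troll]
2. Engineer goes back to the storage bay alone.  [the storage bay: the knight, the mage, the paladin, the rogue | the lab module: the troll]
3. Engineer goes to the lab module with the knight.  [the storage bay: the mage, the paladin, the rogue | the lab module: the knight, the troll]
4. Engineer goes back to the storage bay alone.  [the storage bay: the mage, the paladin, the rogue | the lab module: the knight, the troll]
5. Engineer goes to the lab module with the rogue.  [the storage bay: the mage, the paladin | the lab module: the knight, the rogue, the troll]
6. Engineer goes back to the storage bay alone.  [the storage bay: the mage, the paladin | the lab module: the knight, the rogue, the troll]
7. Engineer goes to the lab module with the paladin.  [the storage bay: the mage | the lab module: the knight, the paladin, the rogue, the troll]
8. Engineer goes back to the storage bay with the troll.  [the storage bay: the mage, the troll | the lab module: the knight, the paladin, the rogue]
9. Engineer goes to the lab module with the mage.  [the storage bay: the troll | the lab module: the knight, the mage, the paladin, the rogue]
10. Engineer goes back to the storage bay alone.  [the storage bay: the troll | the lab module: the knight, the mage, the paladin, the rogue]
11. Engineer goes to the lab module with the troll.  [the storage bay: — | the lab module: the knight, the mage, the paladin, the rogue, the troll]

11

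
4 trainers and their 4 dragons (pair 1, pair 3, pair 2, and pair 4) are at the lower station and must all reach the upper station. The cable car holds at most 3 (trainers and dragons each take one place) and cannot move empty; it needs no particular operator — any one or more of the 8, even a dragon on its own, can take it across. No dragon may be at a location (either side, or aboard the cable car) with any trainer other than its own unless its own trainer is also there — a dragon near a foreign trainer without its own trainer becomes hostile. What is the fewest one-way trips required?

Counting alone: each trip to the upper station takes at most 3 across and each return brings at least 1 back, so after t trips out (and t−1 returns) at most 3t − (t−1) of the 8 are across; that first reaches 8 at t = 4, so at least 7 crossings are needed.
The safety rule pushes this higher. Following every safe sequence of crossings, the most of the 8 that can be at the upper station as the cable car arrives there on crossing 7 is 7 — never all 8.
So no plan with fewer than 9 crossings exists, and this one achieves 9:
1. dragon 1 and trainer 1 cross → the upper station.
2. trainer 1 crosses ← the lower station.
3. dragon 3, trainer 1, and trainer 3 cross → the upper station.
4. dragon 1 and trainer 1 cross ← the lower station.
5. trainer 1, trainer 2, and trainer 4 cross → the upper station.
6. dragon 3 crosses ← the lower station.
7. dragon 1 and dragon 3 cross → the upper station.
8. dragon 1 crosses ← the lower station.
9. dragon 1, dragon 2, and dragon 4 cross → the upper station.

9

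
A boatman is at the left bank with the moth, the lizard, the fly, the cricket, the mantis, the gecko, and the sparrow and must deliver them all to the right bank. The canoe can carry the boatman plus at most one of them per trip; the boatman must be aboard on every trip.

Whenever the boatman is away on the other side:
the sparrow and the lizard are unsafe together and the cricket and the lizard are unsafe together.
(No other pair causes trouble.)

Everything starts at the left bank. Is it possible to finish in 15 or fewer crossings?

Yes — this plan uses 15 crossings (≤ 15):
1. Boatman goes to the right bank with the lizard.  [the left bank: the cricket, the fly, the gecko, the mantis, the moth, the sparrow | the right bank: the lizard]
2. Boatman goes back to the left bank alone.  [the left bank: the cricket, the fly, the gecko, the mantis, the moth, the sparrow | the right bank: the lizard]
3. Boatman goes to the right bank with the moth.  [the left bank: the cricket, the fly, the gecko, the mantis, the sparrow | the right bank: the lizard, the moth]
4. Boatman goes back to the left bank alone.  [the left bank: the cricket, the fly, the gecko, the mantis, the sparrow | the right bank: the lizard, the moth]
5. Boatman goes to the right bank with the fly.  [the left bank: the cricket, the gecko, the mantis, the sparrow | the right bank: the fly, the lizard, the moth]
6. Boatman goes back to the left bank alone.  [the left bank: the cricket, the gecko, the mantis, the sparrow | the right bank: the fly, the lizard, the moth]
7. Boatman goes to the right bank with the cricket.  [the left bank: the gecko, the mantis, the sparrow | the right bank: the cricket, the fly, the lizard, the moth]
8. Boatman goes back to the left bank with the lizard.  [the left bank: the gecko, the lizard, the mantis, the sparrow | the right bank: the cricket, the fly, the moth]
9. Boatman goes to the right bank with the sparrow.  [the left bank: the gecko, the lizard, the mantis | the right bank: the cricket, the fly, the moth, the sparrow]
10. Boatman goes back to the left bank alone.  [the left bank: the gecko, the lizard, the mantis | the right bank: the cricket, the fly, the moth, the sparrow]
11. Boatman goes to the right bank with the mantis.  [the left bank: the gecko, the lizard | the right bank: the cricket, the fly, the mantis, the moth, the sparrow]
12. Boatman goes back to the left bank alone.  [the left bank: the gecko, the lizard | the right bank: the cricket, the fly, the mantis, the moth, the sparrow]
13. Boatman goes to the right bank with the gecko.  [the left bank: the lizard | the right bank: the cricket, the fly, the gecko, the mantis, the moth, the sparrow]
14. Boatman goes back to the left bank alone.  [the left bank: the lizard | the right bank: the cricket, the fly, the gecko, the mantis, the moth, the sparrow]
15. Boatman goes to the right bank with the lizard.  [the left bank: — | the right bank: the cricket, the fly, the gecko, the lizard, the mantis, the moth, the sparrow]

Yes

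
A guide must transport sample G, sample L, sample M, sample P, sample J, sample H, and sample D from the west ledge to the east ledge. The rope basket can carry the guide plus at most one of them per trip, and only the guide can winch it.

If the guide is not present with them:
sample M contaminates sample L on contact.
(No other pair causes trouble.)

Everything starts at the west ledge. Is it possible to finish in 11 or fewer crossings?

No

Counting alone: the guide can take at most 1 across per trip to the east ledge, so moving all 7 needs at least 7 loaded trips out, with a return between consecutive ones — at least 13 crossings.
Since 11 < 13, 11 crossings cannot be enough. (The shortest complete plan in fact takes 13:)
1. Guide goes to the east ledge with sample L.  [the west ledge: sample D, sample G, sample H, sample J, sample M, sample P | the east ledge: sample L]
2. Guide goes back to the west ledge alone.  [the west ledge: sample D, sample G, sample H, sample J, sample M, sample P | the east ledge: sample L]
3. Guide goes to the east ledge with sample G.  [the west ledge: sample D, sample H, sample J, sample M, sample P | the east ledge: sample G, sample L]
4. Guide goes back to the west ledge alone.  [the west ledge: sample D, sample H, sample J, sample M, sample P | the east ledge: sample G, sample L]
5. Guide goes to the east ledge with sample P.  [the west ledge: sample D, sample H, sample J, sample M | the east ledge: sample G, sample L, sample P]
6. Guide goes back to the west ledge alone.  [the west ledge: sample D, sample H, sample J, sample M | the east ledge: sample G, sample L, sample P]
7. Guide goes to the east ledge with sample J.  [the west ledge: sample D, sample H, sample M | the east ledge: sample G, sample J, sample L, sample P]
8. Guide goes back to the west ledge alone.  [the west ledge: sample D, sample H, sample M | the east ledge: sample G, sample J, sample L, sample P]
9. Guide goes to the east ledge with sample H.  [the west ledge: sample D, sample M | the east ledge: sample G, sample H, sample J, sample L, sample P]
10. Guide goes back to the west ledge alone.  [the west ledge: sample D, sample M | the east ledge: sample G, sample H, sample J, sample L, sample P]
11. Guide goes to the east ledge with sample D.  [the west ledge: sample M | the east ledge: sample D, sample G, sample H, sample J, sample L, sample P]
12. Guide goes back to the west ledge alone.  [the west ledge: sample M | the east ledge: sample D, sample G, sample H, sample J, sample L, sample P]
13. Guide goes to the east ledge with sample M.  [the west ledge: — | the east ledge: sample D, sample G, sample H, sample J, sample L, sample M, sample P]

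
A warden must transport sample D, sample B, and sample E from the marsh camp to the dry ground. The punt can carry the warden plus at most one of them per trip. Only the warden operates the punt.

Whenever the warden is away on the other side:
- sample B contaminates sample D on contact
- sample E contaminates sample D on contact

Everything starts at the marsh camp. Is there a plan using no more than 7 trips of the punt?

Yes

Yes — this plan uses 7 crossings (≤ 7):
1. Warden goes to the dry ground with sample D.
2. Warden goes back to the marsh camp alone.
3. Warden goes to the dry ground with sample B.
4. Warden goes back to the marsh camp with sample D.
5. Warden goes to the dry ground with sample E.
6. Warden goes back to the marsh camp alone.
7. Warden goes to the dry ground with sample D.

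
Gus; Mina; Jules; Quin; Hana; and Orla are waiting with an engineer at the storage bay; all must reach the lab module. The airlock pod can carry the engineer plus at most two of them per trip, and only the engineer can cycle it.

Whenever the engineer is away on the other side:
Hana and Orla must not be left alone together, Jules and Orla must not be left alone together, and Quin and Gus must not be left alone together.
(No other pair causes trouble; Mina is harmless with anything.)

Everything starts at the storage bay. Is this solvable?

Yes

1. Engineer goes to the lab module with Gus and Orla.
2. Engineer goes back to the storage bay alone.
3. Engineer goes to the lab module with Mina.
4. Engineer goes back to the storage bay alone.
5. Engineer goes to the lab module with Hana and Jules.
6. Engineer goes back to the storage bay with Orla.
7. Engineer goes to the lab module with Orla and Quin.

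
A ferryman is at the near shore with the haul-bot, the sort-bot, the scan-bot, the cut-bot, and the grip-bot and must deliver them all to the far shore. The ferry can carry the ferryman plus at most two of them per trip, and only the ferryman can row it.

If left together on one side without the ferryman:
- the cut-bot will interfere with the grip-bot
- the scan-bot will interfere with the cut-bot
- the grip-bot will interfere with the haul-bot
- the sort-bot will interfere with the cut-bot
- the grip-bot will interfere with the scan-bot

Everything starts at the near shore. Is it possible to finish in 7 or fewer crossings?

Yes

Yes — this plan uses 7 crossings (≤ 7):
1. Ferryman goes to the far shore with the cut-bot and the grip-bot.
2. Ferryman goes back to the near shore with the cut-bot.
3. Ferryman goes to the far shore with the cut-bot and the haul-bot.
4. Ferryman goes back to the near shore with the grip-bot.
5. Ferryman goes to the far shore with the scan-bot and the sort-bot.
6. Ferryman goes back to the near shore with the cut-bot.
7. Ferryman goes to the far shore with the cut-bot and the grip-bot.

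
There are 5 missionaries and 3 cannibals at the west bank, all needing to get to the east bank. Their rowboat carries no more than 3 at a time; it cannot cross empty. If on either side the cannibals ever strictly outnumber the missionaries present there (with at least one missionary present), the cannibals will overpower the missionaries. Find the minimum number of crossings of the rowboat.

7

Counting alone: each trip to the east bank takes at most 3 across and each return brings at least 1 back, so after t trips out (and t−1 returns) at most 3t − (t−1) of the 8 are across; that first reaches 8 at t = 4, so at least 7 crossings are needed.
The plan below uses exactly 7 crossings, so it is optimal:
1. 2 cannibals → the east bank.  (the west bank: 5M 1C; the east bank: 0M 2C)
2. 1 cannibal ← the west bank.  (the west bank: 5M 2C; the east bank: 0M 1C)
3. 2 missionaries and 1 cannibal → the east bank.  (the west bank: 3M 1C; the east bank: 2M 2C)
4. 1 cannibal ← the west bank.  (the west bank: 3M 2C; the east bank: 2M 1C)
5. 1 missionary and 2 cannibals → the east bank.  (the west bank: 2M 0C; the east bank: 3M 3C)
6. 1 cannibal ← the west bank.  (the west bank: 2M 1C; the east bank: 3M 2C)
7. 2 missionaries and 1 cannibal → the east bank.  (the west bank: 0M 0C; the east bank: 5M 3C)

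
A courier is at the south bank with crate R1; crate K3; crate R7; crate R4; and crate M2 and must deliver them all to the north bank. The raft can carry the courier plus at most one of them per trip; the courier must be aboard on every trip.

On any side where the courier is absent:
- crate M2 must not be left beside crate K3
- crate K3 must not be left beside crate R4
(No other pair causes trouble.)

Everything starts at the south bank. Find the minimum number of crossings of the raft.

11

Counting alone: the courier can take at most 1 across per trip to the north bank, so moving all 5 needs at least 5 loaded trips out, with a return between consecutive ones — at least 9 crossings.
The safety rule pushes this higher. Following every safe sequence of crossings, the most of the 5 that can be at the north bank as the raft arrives there on crossing 9 is 4 — never all 5.
So no plan with fewer than 11 crossings exists, and this one achieves 11:
1. Courier goes to the north bank with crate K3.  [the south bank: crate M2, crate R1, crate R4, crate R7 | the north bank: crate K3]
2. Courier goes back to the south bank alone.  [the south bank: crate M2, crate R1, crate R4, crate R7 | the north bank: crate K3]
3. Courier goes to the north bank with crate R1.  [the south bank: crate M2, crate R4, crate R7 | the north bank: crate K3, crate R1]
4. Courier goes back to the south bank alone.  [the south bank: crate M2, crate R4, crate R7 | the north bank: crate K3, crate R1]
5. Courier goes to the north bank with crate R7.  [the south bank: crate M2, crate R4 | the north bank: crate K3, crate R1, crate R7]
6. Courier goes back to the south bank alone.  [the south bank: crate M2, crate R4 | the north bank: crate K3, crate R1, crate R7]
7. Courier goes to the north bank with crate R4.  [the south bank: crate M2 | the north bank: crate K3, crate R1, crate R4, crate R7]
8. Courier goes back to the south bank with crate K3.  [the south bank: crate K3, crate M2 | the north bank: crate R1, crate R4, crate R7]
9. Courier goes to the north bank with crate M2.  [the south bank: crate K3 | the north bank: crate M2, crate R1, crate R4, crate R7]
10. Courier goes back to the south bank alone.  [the south bank: crate K3 | the north bank: crate M2, crate R1, crate R4, crate R7]
11. Courier goes to the north bank with crate K3.  [the south bank: — | the north bank: crate K3, crate M2, crate R1, crate R4, crate R7]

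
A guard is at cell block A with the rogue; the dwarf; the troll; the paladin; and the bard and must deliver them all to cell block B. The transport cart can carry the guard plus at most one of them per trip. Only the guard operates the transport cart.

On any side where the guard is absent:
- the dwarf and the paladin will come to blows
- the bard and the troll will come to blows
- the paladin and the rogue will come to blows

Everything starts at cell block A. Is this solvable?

No

Whatever the first load, the items left behind include a forbidden pair without the guard. No opening move is safe, so no plan exists.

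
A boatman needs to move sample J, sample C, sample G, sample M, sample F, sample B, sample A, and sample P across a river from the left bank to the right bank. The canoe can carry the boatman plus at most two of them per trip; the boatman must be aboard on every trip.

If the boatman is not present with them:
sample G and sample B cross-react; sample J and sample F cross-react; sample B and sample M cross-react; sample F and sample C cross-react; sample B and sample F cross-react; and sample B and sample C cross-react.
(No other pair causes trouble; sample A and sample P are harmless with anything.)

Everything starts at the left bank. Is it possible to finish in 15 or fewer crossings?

Yes

Yes — this plan uses 13 crossings (≤ 15):
1. Boatman goes to the right bank with sample B and sample F.  [the left bank: sample A, sample C, sample G, sample J, sample M, sample P | the right bank: sample B, sample F]
2. Boatman goes back to the left bank with sample F.  [the left bank: sample A, sample C, sample F, sample G, sample J, sample M, sample P | the right bank: sample B]
3. Boatman goes to the right bank with sample C and sample J.  [the left bank: sample A, sample F, sample G, sample M, sample P | the right bank: sample B, sample C, sample J]
4. Boatman goes back to the left bank with sample C.  [the left bank: sample A, sample C, sample F, sample G, sample M, sample P | the right bank: sample B, sample J]
5. Boatman goes to the right bank with sample C and sample G.  [the left bank: sample A, sample F, sample M, sample P | the right bank: sample B, sample C, sample G, sample J]
6. Boatman goes back to the left bank with sample B.  [the left bank: sample A, sample B, sample F, sample M, sample P | the right bank: sample C, sample G, sample J]
7. Boatman goes to the right bank with sample F and sample M.  [the left bank: sample A, sample B, sample P | the right bank: sample C, sample F, sample G, sample J, sample M]
8. Boatman goes back to the left bank with sample F.  [the left bank: sample A, sample B, sample F, sample P | the right bank: sample C, sample G, sample J, sample M]
9. Boatman goes to the right bank with sample A and sample F.  [the left bank: sample B, sample P | the right bank: sample A, sample C, sample F, sample G, sample J, sample M]
10. Boatman goes back to the left bank with sample F.  [the left bank: sample B, sample F, sample P | the right bank: sample A, sample C, sample G, sample J, sample M]
11. Boatman goes to the right bank with sample F and sample P.  [the left bank: sample B | the right bank: sample A, sample C, sample F, sample G, sample J, sample M, sample P]
12. Boatman goes back to the left bank with sample F.  [the left bank: sample B, sample F | the right bank: sample A, sample C, sample G, sample J, sample M, sample P]
13. Boatman goes to the right bank with sample B and sample F.  [the left bank: — | the right bank: sample A, sample B, sample C, sample F, sample G, sample J, sample M, sample P]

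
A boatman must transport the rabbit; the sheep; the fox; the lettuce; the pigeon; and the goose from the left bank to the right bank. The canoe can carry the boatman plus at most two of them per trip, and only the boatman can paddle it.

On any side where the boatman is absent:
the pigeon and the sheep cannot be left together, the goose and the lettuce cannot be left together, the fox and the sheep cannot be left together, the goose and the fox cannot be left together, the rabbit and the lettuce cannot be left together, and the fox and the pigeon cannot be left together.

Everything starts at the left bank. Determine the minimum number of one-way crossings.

Whatever the first load, the items left behind include a forbidden pair without the boatman. No opening move is safe, so no plan exists.

impossible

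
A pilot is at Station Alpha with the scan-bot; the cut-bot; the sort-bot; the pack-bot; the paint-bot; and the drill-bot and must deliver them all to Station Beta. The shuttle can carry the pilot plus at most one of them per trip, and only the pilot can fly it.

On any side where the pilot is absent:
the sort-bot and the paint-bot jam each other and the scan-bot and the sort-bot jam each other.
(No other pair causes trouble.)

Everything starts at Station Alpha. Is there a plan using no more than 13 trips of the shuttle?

Yes — this plan uses 13 crossings (≤ 13):
1. Pilot goes to Station Beta with the sort-bot.
2. Pilot goes back to Station Alpha alone.
3. Pilot goes to Station Beta with the scan-bot.
4. Pilot goes back to Station Alpha with the sort-bot.
5. Pilot goes to Station Beta with the paint-bot.
6. Pilot goes back to Station Alpha alone.
7. Pilot goes to Station Beta with the cut-bot.
8. Pilot goes back to Station Alpha alone.
9. Pilot goes to Station Beta with the pack-bot.
10. Pilot goes back to Station Alpha alone.
11. Pilot goes to Station Beta with the drill-bot.
12. Pilot goes back to Station Alpha alone.
13. Pilot goes to Station Beta with the sort-bot.

Yes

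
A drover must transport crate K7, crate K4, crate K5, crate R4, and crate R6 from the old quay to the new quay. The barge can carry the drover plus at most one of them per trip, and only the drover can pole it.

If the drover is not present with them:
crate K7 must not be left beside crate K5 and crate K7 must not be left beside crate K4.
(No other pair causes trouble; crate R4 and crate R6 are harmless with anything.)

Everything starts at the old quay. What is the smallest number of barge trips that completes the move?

Counting alone: the drover can take at most 1 across per trip to the new quay, so moving all 5 needs at least 5 loaded trips out, with a return between consecutive ones — at least 9 crossings.
The safety rule pushes this higher. Following every safe sequence of crossings, the most of the 5 that can be at the new quay as the barge arrives there on crossing 9 is 4 — never all 5.
So no plan with fewer than 11 crossings exists, and this one achieves 11:
1. Drover goes to the new quay with crate K7.  [the old quay: crate K4, crate K5, crate R4, crate R6 | the new quay: crate K7]
2. Drover goes back to the old quay alone.  [the old quay: crate K4, crate K5, crate R4, crate R6 | the new quay: crate K7]
3. Drover goes to the new quay with crate K4.  [the old quay: crate K5, crate R4, crate R6 | the new quay: crate K4, crate K7]
4. Drover goes back to the old quay with crate K7.  [the old quay: crate K5, crate K7, crate R4, crate R6 | the new quay: crate K4]
5. Drover goes to the new quay with crate K5.  [the old quay: crate K7, crate R4, crate R6 | the new quay: crate K4, crate K5]
6. Drover goes back to the old quay alone.  [the old quay: crate K7, crate R4, crate R6 | the new quay: crate K4, crate K5]
7. Drover goes to the new quay with crate R4.  [the old quay: crate K7, crate R6 | the new quay: crate K4, crate K5, crate R4]
8. Drover goes back to the old quay alone.  [the old quay: crate K7, crate R6 | the new quay: crate K4, crate K5, crate R4]
9. Drover goes to the new quay with crate R6.  [the old quay: crate K7 | the new quay: crate K4, crate K5, crate R4, crate R6]
10. Drover goes back to the old quay alone.  [the old quay: crate K7 | the new quay: crate K4, crate K5, crate R4, crate R6]
11. Drover goes to the new quay with crate K7.  [the old quay: — | the new quay: crate K4, crate K5, crate K7, crate R4, crate R6]

11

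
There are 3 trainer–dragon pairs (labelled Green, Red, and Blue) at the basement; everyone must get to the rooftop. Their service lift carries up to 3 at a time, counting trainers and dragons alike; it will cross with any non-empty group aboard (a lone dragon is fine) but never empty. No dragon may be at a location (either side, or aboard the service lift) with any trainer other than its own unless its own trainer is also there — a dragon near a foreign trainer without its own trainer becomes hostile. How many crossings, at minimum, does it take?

Counting alone: each trip to the rooftop takes at most 3 across and each return brings at least 1 back, so after t trips out (and t−1 returns) at most 3t − (t−1) of the 6 are across; that first reaches 6 at t = 3, so at least 5 crossings are needed.
The plan below uses exactly 5 crossings, so it is optimal:
1. dragon Green and trainer Green cross → the rooftop.
2. trainer Green crosses ← the basement.
3. trainer Blue, trainer Green, and trainer Red cross → the rooftop.
4. dragon Green crosses ← the basement.
5. dragon Blue, dragon Green, and dragon Red cross → the rooftop.

5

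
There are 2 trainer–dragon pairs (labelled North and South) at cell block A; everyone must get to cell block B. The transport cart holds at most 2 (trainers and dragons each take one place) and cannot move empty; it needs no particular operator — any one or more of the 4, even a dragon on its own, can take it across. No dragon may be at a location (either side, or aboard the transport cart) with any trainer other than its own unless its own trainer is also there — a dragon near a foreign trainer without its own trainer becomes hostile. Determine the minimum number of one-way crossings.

5

Counting alone: each trip to cell block B takes at most 2 across and each return brings at least 1 back, so after t trips out (and t−1 returns) at most 2t − (t−1) of the 4 are across; that first reaches 4 at t = 3, so at least 5 crossings are needed.
The plan below uses exactly 5 crossings, so it is optimal:
1. dragon North and trainer North cross → cell block B.
2. trainer North crosses ← cell block A.
3. trainer North and trainer South cross → cell block B.
4. trainer South crosses ← cell block A.
5. dragon South and trainer South cross → cell block B.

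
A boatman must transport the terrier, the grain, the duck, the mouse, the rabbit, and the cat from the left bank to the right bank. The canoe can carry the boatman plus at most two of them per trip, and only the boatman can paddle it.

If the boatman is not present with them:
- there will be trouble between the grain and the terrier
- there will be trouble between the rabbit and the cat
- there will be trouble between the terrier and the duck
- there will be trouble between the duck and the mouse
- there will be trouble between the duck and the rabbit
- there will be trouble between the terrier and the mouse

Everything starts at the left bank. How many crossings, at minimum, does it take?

Whatever the first load, the items left behind include a forbidden pair without the boatman. No opening move is safe, so no plan exists.

impossible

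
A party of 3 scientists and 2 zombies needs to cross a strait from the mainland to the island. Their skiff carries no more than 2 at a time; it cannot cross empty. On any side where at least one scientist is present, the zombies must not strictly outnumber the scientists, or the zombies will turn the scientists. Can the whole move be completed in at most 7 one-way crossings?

Yes

Yes — this plan uses 7 crossings (≤ 7):
1. 2 zombies → the island.  (the mainland: 3S 0Z; the island: 0S 2Z)
2. 1 zombie ← the mainland.  (the mainland: 3S 1Z; the island: 0S 1Z)
3. 2 scientists → the island.  (the mainland: 1S 1Z; the island: 2S 1Z)
4. 1 scientist ← the mainland.  (the mainland: 2S 1Z; the island: 1S 1Z)
5. 1 scientist and 1 zombie → the island.  (the mainland: 1S 0Z; the island: 2S 2Z)
6. 1 zombie ← the mainland.  (the mainland: 1S 1Z; the island: 2S 1Z)
7. 1 scientist and 1 zombie → the island.  (the mainland: 0S 0Z; the island: 3S 2Z)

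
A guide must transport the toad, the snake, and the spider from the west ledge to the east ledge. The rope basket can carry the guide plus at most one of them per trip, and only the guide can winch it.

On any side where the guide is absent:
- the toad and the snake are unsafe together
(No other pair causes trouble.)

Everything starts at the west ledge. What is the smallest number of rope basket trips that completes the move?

5

Counting alone: the guide can take at most 1 across per trip to the east ledge, so moving all 3 needs at least 3 loaded trips out, with a return between consecutive ones — at least 5 crossings.
The plan below uses exactly 5 crossings, so it is optimal:
1. Guide goes to the east ledge with the toad.  [the west ledge: the snake, the spider | the east ledge: the toad]
2. Guide goes back to the west ledge alone.  [the west ledge: the snake, the spider | the east ledge: the toad]
3. Guide goes to the east ledge with the spider.  [the west ledge: the snake | the east ledge: the spider, the toad]
4. Guide goes back to the west ledge alone.  [the west ledge: the snake | the east ledge: the spider, the toad]
5. Guide goes to the east ledge with the snake.  [the west ledge: — | the east ledge: the snake, the spider, the toad]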